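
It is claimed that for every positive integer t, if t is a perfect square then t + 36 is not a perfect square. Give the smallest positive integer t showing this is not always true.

A counterexample is any positive integer t such that t is a perfect square but t + 36 is a perfect square; we check each in order.
The first 7 eligible values, up to t = 49, all satisfy the conclusion.
t = 64: 64 = 8² and 64 + 36 = 100 = 10².
So t = 64 is the smallest counterexample.

t = 64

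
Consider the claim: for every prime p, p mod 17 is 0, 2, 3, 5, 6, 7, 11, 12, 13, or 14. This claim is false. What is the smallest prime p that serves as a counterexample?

For p = 2, 3, 5, 7, …, 31, 37, 41 the conclusion holds.
p = 43: 43 mod 17 = 9 — not in {0, 2, 3, 5, 6, 7, 11, 12, 13, 14}.
Hence p = 43 is a counterexample.

p = 43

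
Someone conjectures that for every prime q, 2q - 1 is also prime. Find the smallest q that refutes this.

q = 5

For q = 2, 3 the conclusion holds.
q = 5: 2q - 1 = 9 = 3 × 3, not prime.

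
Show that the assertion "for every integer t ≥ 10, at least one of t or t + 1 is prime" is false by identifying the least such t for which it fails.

t = 14

For t = 10, 11, 12, 13 the conclusion holds.
t = 14: 14 = 2 × 7; 15 = 3 × 5 — both composite.
Thus t = 14 disproves the claim, and no smaller t works.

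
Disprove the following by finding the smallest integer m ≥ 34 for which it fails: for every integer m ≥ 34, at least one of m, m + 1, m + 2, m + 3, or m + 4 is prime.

A counterexample is any integer m ≥ 34 such that m, m + 1, m + 2, m + 3, m + 4 are all composite; we check each in order.
The first 14 eligible values, up to m = 47, all satisfy the conclusion.
m = 48: 48 = 2 × 24; 49 = 7 × 7; 50 = 2 × 25; 51 = 3 × 17; 52 = 2 × 26 — all composite.

m = 48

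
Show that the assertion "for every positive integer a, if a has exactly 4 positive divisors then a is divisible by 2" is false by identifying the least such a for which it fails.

We need the least positive integer a for which a has exactly 4 positive divisors but a is not divisible by 2.
For a = 6, 8, 10, 14 the conclusion holds.
a = 15: τ(15) = 4; 15 mod 2 = 1.

a = 15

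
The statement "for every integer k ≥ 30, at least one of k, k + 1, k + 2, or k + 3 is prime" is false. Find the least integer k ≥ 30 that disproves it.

k = 32

A counterexample is any integer k ≥ 30 such that k, k + 1, k + 2, k + 3 are all composite; we check each in order.
For k = 30, 31 the conclusion holds.
k = 32: 32 = 2 × 16; 33 = 3 × 11; 34 = 2 × 17; 35 = 5 × 7 — all composite.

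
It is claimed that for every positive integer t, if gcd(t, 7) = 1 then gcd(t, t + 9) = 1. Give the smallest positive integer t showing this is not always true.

t = 3

t = 1: gcd(1, 10) = 1.
t = 2: gcd(2, 11) = 1.
t = 3: gcd(3, 12) = 3.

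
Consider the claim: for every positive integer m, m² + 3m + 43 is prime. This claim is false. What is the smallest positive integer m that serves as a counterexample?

m = 39

A counterexample is any positive integer m such that m² + 3m + 43 is not prime; we check each in order.
For m = 1, 2, 3, 4, …, 36, 37, 38 the conclusion holds.
m = 39: m² + 3m + 43 = 1681 = 41 × 41, composite.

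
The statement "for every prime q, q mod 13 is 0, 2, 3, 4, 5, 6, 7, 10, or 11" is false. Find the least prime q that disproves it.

Check each prime q in order until the claim fails.
For q = 2, 3, 5, 7, …, 37, 41, 43 the conclusion holds.
q = 47: 47 mod 13 = 8 — not in {0, 2, 3, 4, 5, 6, 7, 10, 11}.
So q = 47 is the smallest counterexample.

q = 47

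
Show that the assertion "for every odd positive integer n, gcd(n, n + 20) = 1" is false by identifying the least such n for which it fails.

n = 5

Check each odd positive integer n in order until gcd(n, n + 20) > 1.
n = 1: gcd(1, 21) = 1.
n = 3: gcd(3, 23) = 1.
n = 5: gcd(5, 25) = 5.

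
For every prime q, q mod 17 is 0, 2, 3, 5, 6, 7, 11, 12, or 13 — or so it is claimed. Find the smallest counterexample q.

We need the least prime q for which the claim fails.
For q = 2, 3, 5, 7, 11, 13, 17, 19, 23, 29 the conclusion holds.
q = 31: 31 mod 17 = 14 — not in {0, 2, 3, 5, 6, 7, 11, 12, 13}.

q = 31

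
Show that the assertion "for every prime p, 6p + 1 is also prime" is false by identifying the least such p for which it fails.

A counterexample is any prime p such that 6p + 1 is not prime; we check each in order.
For p = 2, 3, 5, 7, 11, 13, 17 the conclusion holds.
p = 19: 6p + 1 = 115 = 5 × 23, not prime.
So p = 19 is the smallest counterexample.

p = 19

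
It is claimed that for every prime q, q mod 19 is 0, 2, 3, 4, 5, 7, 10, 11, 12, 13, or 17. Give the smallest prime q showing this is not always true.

Check each prime q in order until the claim fails.
For q = 2, 3, 5, 7, …, 23, 29, 31 the conclusion holds.
q = 37: 37 mod 19 = 18 — not in {0, 2, 3, 4, 5, 7, 10, 11, 12, 13, 17}.
So q = 37 is the smallest counterexample.

q = 37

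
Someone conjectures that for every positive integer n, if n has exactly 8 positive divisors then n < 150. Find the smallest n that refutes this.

n = 152

The first 20 eligible values, up to n = 138, all satisfy the conclusion.
n = 152: τ(152) = 8; 152 ≥ 150.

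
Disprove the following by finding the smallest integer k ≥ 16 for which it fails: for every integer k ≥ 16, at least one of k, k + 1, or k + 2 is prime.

A counterexample is any integer k ≥ 16 such that k, k + 1, k + 2 are all composite; we check each in order.
The first 4 eligible values, up to k = 19, all satisfy the conclusion.
k = 20: 20 = 2 × 10; 21 = 3 × 7; 22 = 2 × 11 — all composite.
Thus k = 20 disproves the claim, and no smaller k works.

k = 20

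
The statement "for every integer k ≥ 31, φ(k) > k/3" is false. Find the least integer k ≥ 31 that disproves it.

k = 36

We need the least integer k ≥ 31 for which the claim fails.
k = 31: φ(31) = 30 and 31/3 = 31/3, so φ(31) > 31/3.
k = 32: φ(32) = 16 and 32/3 = 32/3, so φ(32) > 32/3.
k = 33: φ(33) = 20 and 33/3 = 11, so φ(33) > 33/3.
k = 34: φ(34) = 16 and 34/3 = 34/3, so φ(34) > 34/3.
k = 35: φ(35) = 24 and 35/3 = 35/3, so φ(35) > 35/3.
k = 36: φ(36) = 12 and 36/3 = 12, so φ(36) ≤ 36/3.
Hence k = 36 is a counterexample.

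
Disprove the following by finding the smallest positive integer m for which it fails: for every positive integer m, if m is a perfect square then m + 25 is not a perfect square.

m = 144

For m = 1, 4, 9, 16, …, 81, 100, 121 the conclusion holds.
m = 144: 144 = 12² and 144 + 25 = 169 = 13².
Hence m = 144 is a counterexample.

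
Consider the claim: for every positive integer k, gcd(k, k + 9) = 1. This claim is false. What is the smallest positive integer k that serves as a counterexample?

k = 3

We need the least positive integer k for which gcd(k, k + 9) > 1.
For k = 1, 2 the conclusion holds.
k = 3: gcd(3, 12) = 3.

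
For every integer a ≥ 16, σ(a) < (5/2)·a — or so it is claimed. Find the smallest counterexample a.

a = 16: σ(16) = 31; 31 < 40.
a = 17: σ(17) = 18; 18 < 85/2.
a = 18: σ(18) = 39; 39 < 45.
a = 19: σ(19) = 20; 20 < 95/2.
a = 20: σ(20) = 42; 42 < 50.
a = 21: σ(21) = 32; 32 < 105/2.
a = 22: σ(22) = 36; 36 < 55.
a = 23: σ(23) = 24; 24 < 115/2.
a = 24: σ(24) = 60; 60 ≥ 60.
So a = 24 is the smallest counterexample.

a = 24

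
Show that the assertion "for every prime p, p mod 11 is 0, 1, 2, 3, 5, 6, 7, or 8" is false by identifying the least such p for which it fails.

The first 10 eligible values, up to p = 29, all satisfy the conclusion.
p = 31: 31 mod 11 = 9 — not in {0, 1, 2, 3, 5, 6, 7, 8}.

p = 31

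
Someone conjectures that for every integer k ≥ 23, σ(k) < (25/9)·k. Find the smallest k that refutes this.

k = 60

Check each integer k ≥ 23 in order until the claim fails.
For k = 23, 24, 25, 26, …, 57, 58, 59 the conclusion holds.
k = 60: σ(60) = 168; 168 ≥ 500/3.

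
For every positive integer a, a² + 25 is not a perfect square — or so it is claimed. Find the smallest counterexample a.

A counterexample is any positive integer a such that a² + 25 is a perfect square; we check each in order.
For a = 1, 2, 3, 4, …, 9, 10, 11 the conclusion holds.
a = 12: 12² + 25 = 169 = 13², a perfect square.

a = 12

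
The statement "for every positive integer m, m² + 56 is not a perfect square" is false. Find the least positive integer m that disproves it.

m = 5

m = 1: 1² + 56 = 57, not a perfect square.
m = 2: 2² + 56 = 60, not a perfect square.
m = 3: 3² + 56 = 65, not a perfect square.
m = 4: 4² + 56 = 72, not a perfect square.
m = 5: 5² + 56 = 81 = 9², a perfect square.
So m = 5 is the smallest counterexample.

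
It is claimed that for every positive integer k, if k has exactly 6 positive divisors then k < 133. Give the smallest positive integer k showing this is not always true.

k = 147

For k = 12, 18, 20, 28, …, 116, 117, 124 the conclusion holds.
k = 147: τ(147) = 6; 147 ≥ 133.
Thus k = 147 disproves the claim, and no smaller k works.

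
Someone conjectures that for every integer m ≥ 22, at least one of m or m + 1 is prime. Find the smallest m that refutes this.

Check each integer m ≥ 22 in order until m, m + 1 are both composite.
For m = 22, 23 the conclusion holds.
m = 24: 24 = 2 × 12; 25 = 5 × 5 — both composite.

m = 24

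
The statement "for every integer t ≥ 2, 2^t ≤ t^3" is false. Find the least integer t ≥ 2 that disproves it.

t = 10

Check each integer t ≥ 2 in order until 2^t > t^3.
For t = 2, 3, 4, 5, 6, 7, 8, 9 the conclusion holds.
t = 10: 2^t = 1024 and t^3 = 1000, so 1024 > 1000.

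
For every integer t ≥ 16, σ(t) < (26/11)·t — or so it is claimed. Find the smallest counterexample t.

t = 24

We need the least integer t ≥ 16 for which the claim fails.
For t = 16, 17, 18, 19, 20, 21, 22, 23 the conclusion holds.
t = 24: σ(24) = 60; 60 ≥ 624/11.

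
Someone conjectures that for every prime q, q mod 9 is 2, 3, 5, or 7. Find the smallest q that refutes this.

q = 13

The first 5 eligible values, up to q = 11, all satisfy the conclusion.
q = 13: 13 mod 9 = 4 — not in {2, 3, 5, 7}.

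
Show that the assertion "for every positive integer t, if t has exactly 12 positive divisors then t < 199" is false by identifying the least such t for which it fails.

t = 200

For t = 60, 72, 84, 90, …, 156, 160, 198 the conclusion holds.
t = 200: τ(200) = 12; 200 ≥ 199.
So t = 200 is the smallest counterexample.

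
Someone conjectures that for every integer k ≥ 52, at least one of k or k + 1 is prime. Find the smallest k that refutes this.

Check each integer k ≥ 52 in order until k, k + 1 are both composite.
k = 52: 53 is prime.
k = 53: 53 is prime.
k = 54: 54 = 2 × 27; 55 = 5 × 11 — both composite.

k = 54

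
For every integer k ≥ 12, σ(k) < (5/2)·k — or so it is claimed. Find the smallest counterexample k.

Check each integer k ≥ 12 in order until the claim fails.
For k = 12, 13, 14, 15, …, 21, 22, 23 the conclusion holds.
k = 24: σ(24) = 60; 60 ≥ 60.
Hence k = 24 is a counterexample.

k = 24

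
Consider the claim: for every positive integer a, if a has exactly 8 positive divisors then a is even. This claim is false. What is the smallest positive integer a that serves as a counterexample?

A counterexample is any positive integer a such that a has exactly 8 positive divisors but a is odd; we check each in order.
For a = 24, 30, 40, 42, …, 88, 102, 104 the conclusion holds.
a = 105: divisors of 105: 1, 3, 5, 7, 15, 21, 35, 105; 105 is odd.

a = 105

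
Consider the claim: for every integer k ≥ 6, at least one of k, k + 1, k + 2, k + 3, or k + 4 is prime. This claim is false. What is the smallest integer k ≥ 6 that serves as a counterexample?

k = 24

Check each integer k ≥ 6 in order until k, k + 1, k + 2, k + 3, k + 4 are all composite.
For k = 6, 7, 8, 9, …, 21, 22, 23 the conclusion holds.
k = 24: 24 = 2 × 12; 25 = 5 × 5; 26 = 2 × 13; 27 = 3 × 9; 28 = 2 × 14 — all composite.
So k = 24 is the smallest counterexample.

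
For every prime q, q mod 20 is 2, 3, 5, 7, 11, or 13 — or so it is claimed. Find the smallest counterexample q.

q = 17

For q = 2, 3, 5, 7, 11, 13 the conclusion holds.
q = 17: 17 mod 20 = 17 — not in {2, 3, 5, 7, 11, 13}.
Hence q = 17 is a counterexample.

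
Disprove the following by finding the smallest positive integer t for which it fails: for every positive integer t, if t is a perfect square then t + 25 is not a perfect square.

A counterexample is any positive integer t such that t is a perfect square but t + 25 is a perfect square; we check each in order.
The first 11 eligible values, up to t = 121, all satisfy the conclusion.
t = 144: 144 = 12² and 144 + 25 = 169 = 13².
So t = 144 is the smallest counterexample.

t = 144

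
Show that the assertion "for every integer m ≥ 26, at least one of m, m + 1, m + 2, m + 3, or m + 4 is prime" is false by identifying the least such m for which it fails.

A counterexample is any integer m ≥ 26 such that m, m + 1, m + 2, m + 3, m + 4 are all composite; we check each in order.
For m = 26, 27, 28, 29, 30, 31 the conclusion holds.
m = 32: 32 = 2 × 16; 33 = 3 × 11; 34 = 2 × 17; 35 = 5 × 7; 36 = 2 × 18 — all composite.
Hence m = 32 is a counterexample.

m = 32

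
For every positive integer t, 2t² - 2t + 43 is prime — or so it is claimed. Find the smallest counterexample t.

t = 3

Check each positive integer t in order until 2t² - 2t + 43 is not prime.
t = 1: 2t² - 2t + 43 = 43, prime.
t = 2: 2t² - 2t + 43 = 47, prime.
t = 3: 2t² - 2t + 43 = 55 = 5 × 11, composite.
Hence t = 3 is a counterexample.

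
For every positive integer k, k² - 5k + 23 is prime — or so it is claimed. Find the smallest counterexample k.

The first 18 eligible values, up to k = 18, all satisfy the conclusion.
k = 19: k² - 5k + 23 = 289 = 17 × 17, composite.
Hence k = 19 is a counterexample.

k = 19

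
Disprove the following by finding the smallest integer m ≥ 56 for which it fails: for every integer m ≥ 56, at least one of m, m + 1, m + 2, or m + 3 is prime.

m = 62

Check each integer m ≥ 56 in order until m, m + 1, m + 2, m + 3 are all composite.
m = 56: 59 is prime.
m = 57: 59 is prime.
m = 58: 59 is prime.
m = 59: 59 is prime.
m = 60: 61 is prime.
m = 61: 61 is prime.
m = 62: 62 = 2 × 31; 63 = 3 × 21; 64 = 2 × 32; 65 = 5 × 13 — all composite.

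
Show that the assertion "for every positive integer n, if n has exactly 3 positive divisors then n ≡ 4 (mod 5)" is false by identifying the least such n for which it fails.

n = 25

n = 4: τ(4) = 3; 4 ≡ 4 (mod 5).
n = 9: τ(9) = 3; 9 ≡ 4 (mod 5).
n = 25: τ(25) = 3; 25 ≡ 0 (mod 5).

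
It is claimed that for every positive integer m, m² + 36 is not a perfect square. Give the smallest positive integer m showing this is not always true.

A counterexample is any positive integer m such that m² + 36 is a perfect square; we check each in order.
The first 7 eligible values, up to m = 7, all satisfy the conclusion.
m = 8: 8² + 36 = 100 = 10², a perfect square.

m = 8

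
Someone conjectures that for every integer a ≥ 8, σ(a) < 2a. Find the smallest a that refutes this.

a = 12

A counterexample is any integer a ≥ 8 such that the claim fails; we check each in order.
The first 4 eligible values, up to a = 11, all satisfy the conclusion.
a = 12: σ(12) = 28; 28 ≥ 24.
Hence a = 12 is a counterexample.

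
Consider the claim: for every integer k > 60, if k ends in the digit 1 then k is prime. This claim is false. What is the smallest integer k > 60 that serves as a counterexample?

Check each integer k > 60 in order until k ends in the digit 1 but k is not prime.
k = 61: 61 ends in 1 and is prime.
k = 71: 71 ends in 1 and is prime.
k = 81: 81 ends in 1; 81 = 3 × 27, composite.
Thus k = 81 disproves the claim, and no smaller k works.

k = 81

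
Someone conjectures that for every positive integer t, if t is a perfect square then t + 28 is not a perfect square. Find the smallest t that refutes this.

A counterexample is any positive integer t such that t is a perfect square but t + 28 is a perfect square; we check each in order.
The first 5 eligible values, up to t = 25, all satisfy the conclusion.
t = 36: 36 = 6² and 36 + 28 = 64 = 8².

t = 36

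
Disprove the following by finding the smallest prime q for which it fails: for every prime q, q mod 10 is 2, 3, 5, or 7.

The first 4 eligible values, up to q = 7, all satisfy the conclusion.
q = 11: 11 mod 10 = 1 — not in {2, 3, 5, 7}.
Hence q = 11 is a counterexample.

q = 11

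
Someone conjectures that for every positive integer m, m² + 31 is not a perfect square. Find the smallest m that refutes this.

Check each positive integer m in order until m² + 31 is a perfect square.
The first 14 eligible values, up to m = 14, all satisfy the conclusion.
m = 15: 15² + 31 = 256 = 16², a perfect square.
Hence m = 15 is a counterexample.

m = 15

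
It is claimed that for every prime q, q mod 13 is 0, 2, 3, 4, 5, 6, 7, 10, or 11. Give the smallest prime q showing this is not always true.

For q = 2, 3, 5, 7, …, 37, 41, 43 the conclusion holds.
q = 47: 47 mod 13 = 8 — not in {0, 2, 3, 4, 5, 6, 7, 10, 11}.

q = 47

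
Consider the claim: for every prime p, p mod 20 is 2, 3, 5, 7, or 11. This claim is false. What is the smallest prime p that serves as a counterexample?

A counterexample is any prime p such that the claim fails; we check each in order.
The first 5 eligible values, up to p = 11, all satisfy the conclusion.
p = 13: 13 mod 20 = 13 — not in {2, 3, 5, 7, 11}.
Hence p = 13 is a counterexample.

p = 13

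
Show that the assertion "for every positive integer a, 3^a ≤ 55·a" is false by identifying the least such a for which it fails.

a = 6

The first 5 eligible values, up to a = 5, all satisfy the conclusion.
a = 6: 3^a = 729 and 55·a = 330, so 729 > 330.
Thus a = 6 disproves the claim, and no smaller a works.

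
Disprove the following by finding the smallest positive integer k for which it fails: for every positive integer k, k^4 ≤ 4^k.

k = 3

We need the least positive integer k for which k^4 > 4^k.
k = 1: k^4 = 1 and 4^k = 4, so 1 ≤ 4.
k = 2: k^4 = 16 and 4^k = 16, so 16 ≤ 16.
k = 3: k^4 = 81 and 4^k = 64, so 81 > 64.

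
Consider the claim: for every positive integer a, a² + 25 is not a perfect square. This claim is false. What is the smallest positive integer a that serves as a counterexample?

We need the least positive integer a for which a² + 25 is a perfect square.
For a = 1, 2, 3, 4, …, 9, 10, 11 the conclusion holds.
a = 12: 12² + 25 = 169 = 13², a perfect square.
Hence a = 12 is a counterexample.

a = 12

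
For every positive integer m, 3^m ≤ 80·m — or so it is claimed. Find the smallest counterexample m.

m = 6

Check each positive integer m in order until 3^m > 80·m.
For m = 1, 2, 3, 4, 5 the conclusion holds.
m = 6: 3^m = 729 and 80·m = 480, so 729 > 480.
Thus m = 6 disproves the claim, and no smaller m works.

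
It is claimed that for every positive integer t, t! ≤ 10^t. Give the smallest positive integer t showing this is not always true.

Check each positive integer t in order until t! > 10^t.
For t = 1, 2, 3, 4, …, 22, 23, 24 the conclusion holds.
t = 25: t! = 15511210043330985984000000 and 10^t = 10000000000000000000000000, so 15511210043330985984000000 > 10000000000000000000000000.

t = 25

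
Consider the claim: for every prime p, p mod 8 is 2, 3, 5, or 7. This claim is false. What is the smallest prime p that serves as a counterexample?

p = 17

p = 2: 2 mod 8 = 2.
p = 3: 3 mod 8 = 3.
p = 5: 5 mod 8 = 5.
p = 7: 7 mod 8 = 7.
p = 11: 11 mod 8 = 3.
p = 13: 13 mod 8 = 5.
p = 17: 17 mod 8 = 1 — not in {2, 3, 5, 7}.
So p = 17 is the smallest counterexample.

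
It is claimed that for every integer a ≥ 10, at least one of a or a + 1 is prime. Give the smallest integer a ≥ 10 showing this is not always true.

For a = 10, 11, 12, 13 the conclusion holds.
a = 14: 14 = 2 × 7; 15 = 3 × 5 — both composite.
Hence a = 14 is a counterexample.

a = 14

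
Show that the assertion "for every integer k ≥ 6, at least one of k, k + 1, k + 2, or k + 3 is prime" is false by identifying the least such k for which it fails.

A counterexample is any integer k ≥ 6 such that k, k + 1, k + 2, k + 3 are all composite; we check each in order.
For k = 6, 7, 8, 9, …, 21, 22, 23 the conclusion holds.
k = 24: 24 = 2 × 12; 25 = 5 × 5; 26 = 2 × 13; 27 = 3 × 9 — all composite.

k = 24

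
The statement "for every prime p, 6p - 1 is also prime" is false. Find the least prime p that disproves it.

p = 11

Check each prime p in order until 6p - 1 is not prime.
p = 2: 6p - 1 = 11, prime.
p = 3: 6p - 1 = 17, prime.
p = 5: 6p - 1 = 29, prime.
p = 7: 6p - 1 = 41, prime.
p = 11: 6p - 1 = 65 = 5 × 13, not prime.
So p = 11 is the smallest counterexample.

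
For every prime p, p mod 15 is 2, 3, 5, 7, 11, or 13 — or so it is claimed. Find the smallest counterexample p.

We need the least prime p for which the claim fails.
The first 7 eligible values, up to p = 17, all satisfy the conclusion.
p = 19: 19 mod 15 = 4 — not in {2, 3, 5, 7, 11, 13}.

p = 19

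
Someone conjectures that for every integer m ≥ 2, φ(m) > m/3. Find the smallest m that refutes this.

m = 6

A counterexample is any integer m ≥ 2 such that the claim fails; we check each in order.
The first 4 eligible values, up to m = 5, all satisfy the conclusion.
m = 6: φ(6) = 2 and 6/3 = 2, so φ(6) ≤ 6/3.
So m = 6 is the smallest counterexample.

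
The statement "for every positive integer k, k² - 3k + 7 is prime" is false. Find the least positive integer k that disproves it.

Check each positive integer k in order until k² - 3k + 7 is not prime.
For k = 1, 2, 3, 4, 5 the conclusion holds.
k = 6: k² - 3k + 7 = 25 = 5 × 5, composite.

k = 6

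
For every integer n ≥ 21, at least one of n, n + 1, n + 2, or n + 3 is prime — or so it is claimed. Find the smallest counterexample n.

n = 24

Check each integer n ≥ 21 in order until n, n + 1, n + 2, n + 3 are all composite.
For n = 21, 22, 23 the conclusion holds.
n = 24: 24 = 2 × 12; 25 = 5 × 5; 26 = 2 × 13; 27 = 3 × 9 — all composite.
Thus n = 24 disproves the claim, and no smaller n works.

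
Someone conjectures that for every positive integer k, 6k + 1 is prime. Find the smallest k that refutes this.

k = 4

Check each positive integer k in order until 6k + 1 is not prime.
k = 1: 6k + 1 = 7, prime.
k = 2: 6k + 1 = 13, prime.
k = 3: 6k + 1 = 19, prime.
k = 4: 6k + 1 = 25 = 5 × 5, composite.
Hence k = 4 is a counterexample.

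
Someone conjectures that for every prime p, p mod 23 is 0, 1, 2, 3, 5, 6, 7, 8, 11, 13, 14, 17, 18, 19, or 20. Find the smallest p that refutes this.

p = 61

The first 17 eligible values, up to p = 59, all satisfy the conclusion.
p = 61: 61 mod 23 = 15 — not in {0, 1, 2, 3, 5, 6, 7, 8, 11, 13, 14, 17, 18, 19, 20}.
So p = 61 is the smallest counterexample.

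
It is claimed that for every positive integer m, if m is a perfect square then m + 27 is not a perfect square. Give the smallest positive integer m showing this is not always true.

m = 9

For m = 1, 4 the conclusion holds.
m = 9: 9 = 3² and 9 + 27 = 36 = 6².
Hence m = 9 is a counterexample.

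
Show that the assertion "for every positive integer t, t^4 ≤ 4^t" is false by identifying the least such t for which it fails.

t = 3

Check each positive integer t in order until t^4 > 4^t.
For t = 1, 2 the conclusion holds.
t = 3: t^4 = 81 and 4^t = 64, so 81 > 64.
Hence t = 3 is a counterexample.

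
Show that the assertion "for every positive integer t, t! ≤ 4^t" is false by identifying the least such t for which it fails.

t = 9

Check each positive integer t in order until t! > 4^t.
For t = 1, 2, 3, 4, 5, 6, 7, 8 the conclusion holds.
t = 9: t! = 362880 and 4^t = 262144, so 362880 > 262144.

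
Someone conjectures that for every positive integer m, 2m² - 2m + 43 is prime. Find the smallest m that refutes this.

m = 3

A counterexample is any positive integer m such that 2m² - 2m + 43 is not prime; we check each in order.
For m = 1, 2 the conclusion holds.
m = 3: 2m² - 2m + 43 = 55 = 5 × 11, composite.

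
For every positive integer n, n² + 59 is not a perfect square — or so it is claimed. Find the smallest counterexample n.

A counterexample is any positive integer n such that n² + 59 is a perfect square; we check each in order.
The first 28 eligible values, up to n = 28, all satisfy the conclusion.
n = 29: 29² + 59 = 900 = 30², a perfect square.

n = 29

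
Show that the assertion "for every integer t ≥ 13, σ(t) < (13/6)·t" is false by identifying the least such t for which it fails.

We need the least integer t ≥ 13 for which the claim fails.
t = 13: σ(13) = 14; 14 < 169/6.
t = 14: σ(14) = 24; 24 < 91/3.
t = 15: σ(15) = 24; 24 < 65/2.
t = 16: σ(16) = 31; 31 < 104/3.
t = 17: σ(17) = 18; 18 < 221/6.
t = 18: σ(18) = 39; 39 ≥ 39.
Thus t = 18 disproves the claim, and no smaller t works.

t = 18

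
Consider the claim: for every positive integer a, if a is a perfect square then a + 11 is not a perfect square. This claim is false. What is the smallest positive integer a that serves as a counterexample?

a = 25

Check each positive integer a in order until a is a perfect square but a + 11 is a perfect square.
a = 1: 1 + 11 = 12, not a perfect square.
a = 4: 4 + 11 = 15, not a perfect square.
a = 9: 9 + 11 = 20, not a perfect square.
a = 16: 16 + 11 = 27, not a perfect square.
a = 25: 25 = 5² and 25 + 11 = 36 = 6².
So a = 25 is the smallest counterexample.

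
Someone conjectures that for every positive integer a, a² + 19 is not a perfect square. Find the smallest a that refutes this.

A counterexample is any positive integer a such that a² + 19 is a perfect square; we check each in order.
The first 8 eligible values, up to a = 8, all satisfy the conclusion.
a = 9: 9² + 19 = 100 = 10², a perfect square.
Thus a = 9 disproves the claim, and no smaller a works.

a = 9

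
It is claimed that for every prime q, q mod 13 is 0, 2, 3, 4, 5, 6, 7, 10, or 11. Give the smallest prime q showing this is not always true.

A counterexample is any prime q such that the claim fails; we check each in order.
The first 14 eligible values, up to q = 43, all satisfy the conclusion.
q = 47: 47 mod 13 = 8 — not in {0, 2, 3, 4, 5, 6, 7, 10, 11}.

q = 47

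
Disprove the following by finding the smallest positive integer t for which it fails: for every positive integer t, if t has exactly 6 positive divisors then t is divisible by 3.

t = 20

A counterexample is any positive integer t such that t has exactly 6 positive divisors but t is not divisible by 3; we check each in order.
t = 12: τ(12) = 6; 12 mod 3 = 0.
t = 18: τ(18) = 6; 18 mod 3 = 0.
t = 20: τ(20) = 6; 20 mod 3 = 2.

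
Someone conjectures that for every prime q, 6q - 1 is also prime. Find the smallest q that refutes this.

q = 11

A counterexample is any prime q such that 6q - 1 is not prime; we check each in order.
The first 4 eligible values, up to q = 7, all satisfy the conclusion.
q = 11: 6q - 1 = 65 = 5 × 13, not prime.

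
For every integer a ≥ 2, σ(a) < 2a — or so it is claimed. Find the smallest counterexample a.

a = 6

a = 2: σ(2) = 3; 3 < 4.
a = 3: σ(3) = 4; 4 < 6.
a = 4: σ(4) = 7; 7 < 8.
a = 5: σ(5) = 6; 6 < 10.
a = 6: σ(6) = 12; 12 ≥ 12.
Hence a = 6 is a counterexample.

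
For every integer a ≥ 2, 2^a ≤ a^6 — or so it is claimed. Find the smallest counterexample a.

a = 30

For a = 2, 3, 4, 5, …, 27, 28, 29 the conclusion holds.
a = 30: 2^a = 1073741824 and a^6 = 729000000, so 1073741824 > 729000000.
Thus a = 30 disproves the claim, and no smaller a works.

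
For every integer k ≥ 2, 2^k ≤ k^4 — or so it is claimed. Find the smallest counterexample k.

k = 17

The first 15 eligible values, up to k = 16, all satisfy the conclusion.
k = 17: 2^k = 131072 and k^4 = 83521, so 131072 > 83521.
Hence k = 17 is a counterexample.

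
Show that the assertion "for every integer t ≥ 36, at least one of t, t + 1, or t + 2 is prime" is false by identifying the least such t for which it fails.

t = 38

Check each integer t ≥ 36 in order until t, t + 1, t + 2 are all composite.
t = 36: 37 is prime.
t = 37: 37 is prime.
t = 38: 38 = 2 × 19; 39 = 3 × 13; 40 = 2 × 20 — all composite.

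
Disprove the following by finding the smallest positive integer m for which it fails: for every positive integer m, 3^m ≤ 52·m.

m = 6

A counterexample is any positive integer m such that 3^m > 52·m; we check each in order.
The first 5 eligible values, up to m = 5, all satisfy the conclusion.
m = 6: 3^m = 729 and 52·m = 312, so 729 > 312.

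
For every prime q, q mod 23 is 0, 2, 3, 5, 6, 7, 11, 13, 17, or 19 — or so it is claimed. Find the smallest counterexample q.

A counterexample is any prime q such that the claim fails; we check each in order.
The first 10 eligible values, up to q = 29, all satisfy the conclusion.
q = 31: 31 mod 23 = 8 — not in {0, 2, 3, 5, 6, 7, 11, 13, 17, 19}.
Hence q = 31 is a counterexample.

q = 31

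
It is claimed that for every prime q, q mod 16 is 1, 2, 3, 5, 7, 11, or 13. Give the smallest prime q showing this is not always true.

A counterexample is any prime q such that the claim fails; we check each in order.
For q = 2, 3, 5, 7, 11, 13, 17, 19, 23, 29 the conclusion holds.
q = 31: 31 mod 16 = 15 — not in {1, 2, 3, 5, 7, 11, 13}.
Thus q = 31 disproves the claim, and no smaller q works.

q = 31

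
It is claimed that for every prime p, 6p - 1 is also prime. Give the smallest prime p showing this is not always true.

p = 11

A counterexample is any prime p such that 6p - 1 is not prime; we check each in order.
The first 4 eligible values, up to p = 7, all satisfy the conclusion.
p = 11: 6p - 1 = 65 = 5 × 13, not prime.
So p = 11 is the smallest counterexample.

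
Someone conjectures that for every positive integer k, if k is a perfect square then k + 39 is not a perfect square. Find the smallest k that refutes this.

Check each positive integer k in order until k is a perfect square but k + 39 is a perfect square.
The first 4 eligible values, up to k = 16, all satisfy the conclusion.
k = 25: 25 = 5² and 25 + 39 = 64 = 8².

k = 25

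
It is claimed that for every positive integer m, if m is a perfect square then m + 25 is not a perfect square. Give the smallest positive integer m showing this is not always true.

m = 144

We need the least positive integer m for which m is a perfect square but m + 25 is a perfect square.
The first 11 eligible values, up to m = 121, all satisfy the conclusion.
m = 144: 144 = 12² and 144 + 25 = 169 = 13².
Thus m = 144 disproves the claim, and no smaller m works.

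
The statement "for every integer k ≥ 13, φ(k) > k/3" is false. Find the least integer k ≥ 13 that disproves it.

k = 18

For k = 13, 14, 15, 16, 17 the conclusion holds.
k = 18: φ(18) = 6 and 18/3 = 6, so φ(18) ≤ 18/3.
Thus k = 18 disproves the claim, and no smaller k works.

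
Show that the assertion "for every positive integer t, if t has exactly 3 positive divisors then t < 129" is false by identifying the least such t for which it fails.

t = 169

A counterexample is any positive integer t such that t has exactly 3 positive divisors but the claim fails; we check each in order.
The first 5 eligible values, up to t = 121, all satisfy the conclusion.
t = 169: τ(169) = 3; 169 ≥ 129.
So t = 169 is the smallest counterexample.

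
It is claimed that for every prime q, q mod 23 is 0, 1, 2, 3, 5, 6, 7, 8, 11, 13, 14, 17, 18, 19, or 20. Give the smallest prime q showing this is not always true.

q = 61

The first 17 eligible values, up to q = 59, all satisfy the conclusion.
q = 61: 61 mod 23 = 15 — not in {0, 1, 2, 3, 5, 6, 7, 8, 11, 13, 14, 17, 18, 19, 20}.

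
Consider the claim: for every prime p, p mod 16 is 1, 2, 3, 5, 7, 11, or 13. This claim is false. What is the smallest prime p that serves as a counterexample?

p = 31

A counterexample is any prime p such that the claim fails; we check each in order.
For p = 2, 3, 5, 7, 11, 13, 17, 19, 23, 29 the conclusion holds.
p = 31: 31 mod 16 = 15 — not in {1, 2, 3, 5, 7, 11, 13}.
Hence p = 31 is a counterexample.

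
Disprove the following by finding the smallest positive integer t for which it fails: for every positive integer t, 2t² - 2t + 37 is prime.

t = 3

We need the least positive integer t for which 2t² - 2t + 37 is not prime.
t = 1: 2t² - 2t + 37 = 37, prime.
t = 2: 2t² - 2t + 37 = 41, prime.
t = 3: 2t² - 2t + 37 = 49 = 7 × 7, composite.
Hence t = 3 is a counterexample.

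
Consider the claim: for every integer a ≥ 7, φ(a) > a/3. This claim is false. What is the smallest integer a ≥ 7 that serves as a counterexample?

A counterexample is any integer a ≥ 7 such that the claim fails; we check each in order.
a = 7: φ(7) = 6 and 7/3 = 7/3, so φ(7) > 7/3.
a = 8: φ(8) = 4 and 8/3 = 8/3, so φ(8) > 8/3.
a = 9: φ(9) = 6 and 9/3 = 3, so φ(9) > 9/3.
a = 10: φ(10) = 4 and 10/3 = 10/3, so φ(10) > 10/3.
a = 11: φ(11) = 10 and 11/3 = 11/3, so φ(11) > 11/3.
a = 12: φ(12) = 4 and 12/3 = 4, so φ(12) ≤ 12/3.
So a = 12 is the smallest counterexample.

a = 12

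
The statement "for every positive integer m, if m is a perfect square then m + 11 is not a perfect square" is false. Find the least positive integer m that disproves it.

m = 25

The first 4 eligible values, up to m = 16, all satisfy the conclusion.
m = 25: 25 = 5² and 25 + 11 = 36 = 6².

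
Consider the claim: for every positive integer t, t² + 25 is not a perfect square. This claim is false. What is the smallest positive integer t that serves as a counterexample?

t = 12

For t = 1, 2, 3, 4, …, 9, 10, 11 the conclusion holds.
t = 12: 12² + 25 = 169 = 13², a perfect square.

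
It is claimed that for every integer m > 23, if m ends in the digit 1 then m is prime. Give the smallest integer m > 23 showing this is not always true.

For m = 31, 41 the conclusion holds.
m = 51: 51 ends in 1; 51 = 3 × 17, composite.

m = 51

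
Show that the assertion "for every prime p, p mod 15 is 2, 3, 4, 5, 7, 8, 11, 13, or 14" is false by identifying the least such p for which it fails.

p = 31

The first 10 eligible values, up to p = 29, all satisfy the conclusion.
p = 31: 31 mod 15 = 1 — not in {2, 3, 4, 5, 7, 8, 11, 13, 14}.
So p = 31 is the smallest counterexample.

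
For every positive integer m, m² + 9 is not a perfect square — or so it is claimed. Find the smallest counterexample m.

A counterexample is any positive integer m such that m² + 9 is a perfect square; we check each in order.
For m = 1, 2, 3 the conclusion holds.
m = 4: 4² + 9 = 25 = 5², a perfect square.

m = 4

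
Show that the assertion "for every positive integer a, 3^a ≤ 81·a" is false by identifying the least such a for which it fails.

a = 6

a = 1: 3^a = 3 and 81·a = 81, so 3 ≤ 81.
a = 2: 3^a = 9 and 81·a = 162, so 9 ≤ 162.
a = 3: 3^a = 27 and 81·a = 243, so 27 ≤ 243.
a = 4: 3^a = 81 and 81·a = 324, so 81 ≤ 324.
a = 5: 3^a = 243 and 81·a = 405, so 243 ≤ 405.
a = 6: 3^a = 729 and 81·a = 486, so 729 > 486.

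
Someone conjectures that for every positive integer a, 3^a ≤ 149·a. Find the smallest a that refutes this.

a = 7

a = 1: 3^a = 3 and 149·a = 149, so 3 ≤ 149.
a = 2: 3^a = 9 and 149·a = 298, so 9 ≤ 298.
a = 3: 3^a = 27 and 149·a = 447, so 27 ≤ 447.
a = 4: 3^a = 81 and 149·a = 596, so 81 ≤ 596.
a = 5: 3^a = 243 and 149·a = 745, so 243 ≤ 745.
a = 6: 3^a = 729 and 149·a = 894, so 729 ≤ 894.
a = 7: 3^a = 2187 and 149·a = 1043, so 2187 > 1043.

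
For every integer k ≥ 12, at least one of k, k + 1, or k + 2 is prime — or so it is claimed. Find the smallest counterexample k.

k = 14

For k = 12, 13 the conclusion holds.
k = 14: 14 = 2 × 7; 15 = 3 × 5; 16 = 2 × 8 — all composite.
So k = 14 is the smallest counterexample.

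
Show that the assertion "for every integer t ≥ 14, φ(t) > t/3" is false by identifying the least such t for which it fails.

For t = 14, 15, 16, 17 the conclusion holds.
t = 18: φ(18) = 6 and 18/3 = 6, so φ(18) ≤ 18/3.

t = 18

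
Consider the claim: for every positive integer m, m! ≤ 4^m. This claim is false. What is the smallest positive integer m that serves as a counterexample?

m = 9

A counterexample is any positive integer m such that m! > 4^m; we check each in order.
For m = 1, 2, 3, 4, 5, 6, 7, 8 the conclusion holds.
m = 9: m! = 362880 and 4^m = 262144, so 362880 > 262144.
Hence m = 9 is a counterexample.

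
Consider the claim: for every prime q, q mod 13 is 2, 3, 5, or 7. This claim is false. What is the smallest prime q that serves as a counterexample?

We need the least prime q for which the claim fails.
q = 2: 2 mod 13 = 2.
q = 3: 3 mod 13 = 3.
q = 5: 5 mod 13 = 5.
q = 7: 7 mod 13 = 7.
q = 11: 11 mod 13 = 11 — not in {2, 3, 5, 7}.
Thus q = 11 disproves the claim, and no smaller q works.

q = 11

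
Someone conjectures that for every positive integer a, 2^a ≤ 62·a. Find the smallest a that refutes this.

a = 10

The first 9 eligible values, up to a = 9, all satisfy the conclusion.
a = 10: 2^a = 1024 and 62·a = 620, so 1024 > 620.
So a = 10 is the smallest counterexample.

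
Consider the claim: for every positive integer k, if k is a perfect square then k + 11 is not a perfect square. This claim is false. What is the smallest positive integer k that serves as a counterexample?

For k = 1, 4, 9, 16 the conclusion holds.
k = 25: 25 = 5² and 25 + 11 = 36 = 6².

k = 25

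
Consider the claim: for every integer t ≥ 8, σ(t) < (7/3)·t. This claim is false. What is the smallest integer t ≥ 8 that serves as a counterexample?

t = 12

Check each integer t ≥ 8 in order until the claim fails.
t = 8: σ(8) = 15; 15 < 56/3.
t = 9: σ(9) = 13; 13 < 21.
t = 10: σ(10) = 18; 18 < 70/3.
t = 11: σ(11) = 12; 12 < 77/3.
t = 12: σ(12) = 28; 28 ≥ 28.
So t = 12 is the smallest counterexample.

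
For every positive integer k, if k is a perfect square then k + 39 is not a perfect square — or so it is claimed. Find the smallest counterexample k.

A counterexample is any positive integer k such that k is a perfect square but k + 39 is a perfect square; we check each in order.
For k = 1, 4, 9, 16 the conclusion holds.
k = 25: 25 = 5² and 25 + 39 = 64 = 8².
Thus k = 25 disproves the claim, and no smaller k works.

k = 25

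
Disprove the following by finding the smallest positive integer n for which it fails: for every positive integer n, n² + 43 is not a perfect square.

n = 21

A counterexample is any positive integer n such that n² + 43 is a perfect square; we check each in order.
The first 20 eligible values, up to n = 20, all satisfy the conclusion.
n = 21: 21² + 43 = 484 = 22², a perfect square.
Thus n = 21 disproves the claim, and no smaller n works.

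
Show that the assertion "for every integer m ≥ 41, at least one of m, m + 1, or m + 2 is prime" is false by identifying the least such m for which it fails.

Check each integer m ≥ 41 in order until m, m + 1, m + 2 are all composite.
m = 41: 41 is prime.
m = 42: 43 is prime.
m = 43: 43 is prime.
m = 44: 44 = 2 × 22; 45 = 3 × 15; 46 = 2 × 23 — all composite.

m = 44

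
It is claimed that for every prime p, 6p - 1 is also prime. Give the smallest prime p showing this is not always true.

We need the least prime p for which 6p - 1 is not prime.
p = 2: 6p - 1 = 11, prime.
p = 3: 6p - 1 = 17, prime.
p = 5: 6p - 1 = 29, prime.
p = 7: 6p - 1 = 41, prime.
p = 11: 6p - 1 = 65 = 5 × 13, not prime.
So p = 11 is the smallest counterexample.

p = 11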